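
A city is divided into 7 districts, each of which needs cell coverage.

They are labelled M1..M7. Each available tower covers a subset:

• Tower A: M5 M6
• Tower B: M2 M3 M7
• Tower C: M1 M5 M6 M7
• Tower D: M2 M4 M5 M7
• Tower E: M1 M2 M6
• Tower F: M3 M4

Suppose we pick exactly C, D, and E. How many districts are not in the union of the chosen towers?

Union of C, D, E = {M1, M2, M4, M5, M6, M7}.
Not covered: M3 — 1 district.

1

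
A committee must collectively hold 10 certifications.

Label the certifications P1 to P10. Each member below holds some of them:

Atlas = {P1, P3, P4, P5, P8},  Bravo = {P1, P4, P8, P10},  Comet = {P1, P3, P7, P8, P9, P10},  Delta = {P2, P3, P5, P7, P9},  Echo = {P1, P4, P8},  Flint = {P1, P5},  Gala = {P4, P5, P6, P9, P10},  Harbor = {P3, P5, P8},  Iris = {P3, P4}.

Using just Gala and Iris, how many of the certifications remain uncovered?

Union of Gala, Iris = {P3, P4, P5, P6, P9, P10}.
Not covered: P1, P2, P7, P8 — 4 certifications.

4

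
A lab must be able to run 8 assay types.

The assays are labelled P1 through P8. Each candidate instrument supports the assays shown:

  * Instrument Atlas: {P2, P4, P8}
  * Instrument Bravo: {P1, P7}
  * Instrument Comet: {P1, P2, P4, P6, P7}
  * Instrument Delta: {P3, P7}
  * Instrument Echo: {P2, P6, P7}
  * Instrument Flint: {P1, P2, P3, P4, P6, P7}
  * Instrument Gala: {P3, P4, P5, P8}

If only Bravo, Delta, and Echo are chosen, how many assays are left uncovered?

Union of Bravo, Delta, Echo = {P1, P2, P3, P6, P7}.
Not covered: P4, P5, P8 — 3 assays.

3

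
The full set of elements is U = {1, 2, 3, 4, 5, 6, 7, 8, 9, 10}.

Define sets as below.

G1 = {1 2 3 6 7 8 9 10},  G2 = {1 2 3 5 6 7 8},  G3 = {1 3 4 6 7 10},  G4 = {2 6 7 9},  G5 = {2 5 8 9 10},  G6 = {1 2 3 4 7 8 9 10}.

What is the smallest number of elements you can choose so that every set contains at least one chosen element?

2

The 2 elements {2, 10} hit every set.
No single element lies in every set, so at least 2 are needed and 2 is optimal.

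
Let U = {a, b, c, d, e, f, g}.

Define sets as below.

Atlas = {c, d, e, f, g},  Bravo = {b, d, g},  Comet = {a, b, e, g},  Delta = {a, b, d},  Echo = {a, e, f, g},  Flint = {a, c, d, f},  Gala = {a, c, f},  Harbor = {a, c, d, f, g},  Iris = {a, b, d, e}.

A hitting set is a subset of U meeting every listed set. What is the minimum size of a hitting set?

H = {a, g} meets every set (each contains at least one member of H), and |H| = 2.
The sets Bravo, Gala are pairwise disjoint, so any hitting set needs a separate element for each — at least 2. Hence 2 is optimal.

2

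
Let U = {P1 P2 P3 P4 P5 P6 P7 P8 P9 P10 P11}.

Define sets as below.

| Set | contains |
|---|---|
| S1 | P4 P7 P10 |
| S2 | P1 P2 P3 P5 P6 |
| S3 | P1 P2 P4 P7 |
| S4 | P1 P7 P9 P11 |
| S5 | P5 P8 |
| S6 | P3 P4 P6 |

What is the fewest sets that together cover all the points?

4

Take {S1, S2, S4, S5}. Their union is {P1, P2, P3, P4, P5, P6, P7, P8, P9, P10, P11}, which is all 11 points.
Only S5 contains P8, so S5 is forced; the remaining 9 points need at least 3 more sets (each remaining set adds at most 4) — so at least 4 sets are needed, and 4 is optimal.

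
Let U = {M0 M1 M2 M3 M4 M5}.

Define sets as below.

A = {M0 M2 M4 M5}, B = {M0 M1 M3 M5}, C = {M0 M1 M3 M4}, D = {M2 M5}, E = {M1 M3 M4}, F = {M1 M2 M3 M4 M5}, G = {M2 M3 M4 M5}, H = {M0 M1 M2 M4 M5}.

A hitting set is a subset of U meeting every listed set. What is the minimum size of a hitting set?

2

Take T = {M4, M5}. Each listed set contains at least one of these, so T is a hitting set of size 2.
The sets D, E are pairwise disjoint, so any hitting set needs a separate item for each — at least 2. Hence 2 is optimal.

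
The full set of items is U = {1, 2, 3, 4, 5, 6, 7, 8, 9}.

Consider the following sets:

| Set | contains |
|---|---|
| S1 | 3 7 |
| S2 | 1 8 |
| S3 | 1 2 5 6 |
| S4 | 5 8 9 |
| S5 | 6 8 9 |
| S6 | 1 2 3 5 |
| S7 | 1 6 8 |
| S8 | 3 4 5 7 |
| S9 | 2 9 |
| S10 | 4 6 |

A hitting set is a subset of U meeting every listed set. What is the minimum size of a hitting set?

4

The 4 items {1, 6, 7, 9} hit every set.
The sets S1, S2, S9, S10 are pairwise disjoint, so any hitting set needs a separate item for each — at least 4. Hence 4 is optimal.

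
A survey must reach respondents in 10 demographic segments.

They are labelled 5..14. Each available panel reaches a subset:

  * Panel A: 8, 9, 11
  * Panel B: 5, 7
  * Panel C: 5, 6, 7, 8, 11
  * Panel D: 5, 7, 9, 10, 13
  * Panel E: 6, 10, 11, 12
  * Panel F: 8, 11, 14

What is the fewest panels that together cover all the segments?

3

Take {D, E, F}. Their union is {5, 6, 7, 8, 9, 10, 11, 12, 13, 14}, which is all 10 segments.
Only E contains 12, so E is forced; the remaining 6 segments need at least 2 more panels (each remaining panel adds at most 4) — so at least 3 panels are needed, and 3 is optimal.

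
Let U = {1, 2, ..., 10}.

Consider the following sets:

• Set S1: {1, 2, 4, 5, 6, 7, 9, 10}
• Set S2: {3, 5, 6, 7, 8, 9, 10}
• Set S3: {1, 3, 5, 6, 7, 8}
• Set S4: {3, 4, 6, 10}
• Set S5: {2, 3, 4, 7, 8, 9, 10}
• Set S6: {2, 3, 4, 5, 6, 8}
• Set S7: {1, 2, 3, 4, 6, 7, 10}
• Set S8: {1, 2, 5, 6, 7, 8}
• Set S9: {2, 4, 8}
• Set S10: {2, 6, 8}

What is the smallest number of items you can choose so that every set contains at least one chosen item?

The 2 items {2, 3} hit every set.
No single item lies in every set, so at least 2 are needed and 2 is optimal.

2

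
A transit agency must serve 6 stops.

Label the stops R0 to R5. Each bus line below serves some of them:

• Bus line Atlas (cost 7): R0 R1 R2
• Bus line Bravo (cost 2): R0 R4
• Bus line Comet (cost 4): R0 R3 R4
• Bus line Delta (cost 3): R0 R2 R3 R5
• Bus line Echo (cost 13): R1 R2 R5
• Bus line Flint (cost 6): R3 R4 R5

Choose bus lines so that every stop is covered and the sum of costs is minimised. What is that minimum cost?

12

Atlas, Bravo, Delta together cover every stop (Atlas ∪ Bravo ∪ Delta = {R0, R1, R2, R3, R4, R5}); total cost 7 + 2 + 3 = 12.
No covering selection has total cost below 12.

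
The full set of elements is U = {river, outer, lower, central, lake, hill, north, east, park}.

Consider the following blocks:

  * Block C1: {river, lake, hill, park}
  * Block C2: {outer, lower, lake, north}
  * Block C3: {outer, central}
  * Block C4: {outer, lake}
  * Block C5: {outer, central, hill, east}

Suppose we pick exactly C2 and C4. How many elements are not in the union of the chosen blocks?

5

Union of C2, C4 = {outer, lower, lake, north}.
Not covered: river, central, hill, east, park — 5 elements.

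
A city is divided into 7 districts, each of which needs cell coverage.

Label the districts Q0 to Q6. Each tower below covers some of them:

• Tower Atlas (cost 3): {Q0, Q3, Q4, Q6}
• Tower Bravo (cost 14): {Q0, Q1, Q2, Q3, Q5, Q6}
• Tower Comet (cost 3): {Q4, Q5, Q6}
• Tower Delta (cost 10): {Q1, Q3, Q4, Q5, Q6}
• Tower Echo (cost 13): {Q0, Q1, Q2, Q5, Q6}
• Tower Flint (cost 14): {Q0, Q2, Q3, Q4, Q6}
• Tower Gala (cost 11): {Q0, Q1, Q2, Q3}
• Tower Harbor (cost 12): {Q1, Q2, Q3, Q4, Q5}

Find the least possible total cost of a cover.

Comet, Gala together cover every district (Comet ∪ Gala = {Q0, Q1, Q2, Q3, Q4, Q5, Q6}); total cost 3 + 11 = 14.
The greedy pick Atlas, Comet, Gala costs 17; no covering selection beats 14.

14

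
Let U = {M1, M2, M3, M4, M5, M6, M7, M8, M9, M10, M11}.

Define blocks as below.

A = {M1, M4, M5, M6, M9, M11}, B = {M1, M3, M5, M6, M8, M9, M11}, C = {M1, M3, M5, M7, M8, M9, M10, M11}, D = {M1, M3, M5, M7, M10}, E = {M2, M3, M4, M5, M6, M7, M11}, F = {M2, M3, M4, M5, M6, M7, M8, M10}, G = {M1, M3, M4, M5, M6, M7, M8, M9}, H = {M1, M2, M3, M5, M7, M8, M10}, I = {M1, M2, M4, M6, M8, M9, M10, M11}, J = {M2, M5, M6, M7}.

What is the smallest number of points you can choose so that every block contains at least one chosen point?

T = {M1, M7} meets every block (each contains at least one member of T), and |T| = 2.
No single point lies in every block, so at least 2 are needed and 2 is optimal.

2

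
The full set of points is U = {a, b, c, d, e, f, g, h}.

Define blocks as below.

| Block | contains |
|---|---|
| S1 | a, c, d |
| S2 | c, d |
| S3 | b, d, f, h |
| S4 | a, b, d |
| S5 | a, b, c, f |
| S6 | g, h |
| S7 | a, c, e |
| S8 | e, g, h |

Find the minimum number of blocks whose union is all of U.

3

Take {S3, S5, S8}. Their union is {a, b, c, d, e, f, g, h}, which is all 8 points.
No 2 of the 8 blocks cover everything (all 28 combinations miss at least one point), so 3 is optimal.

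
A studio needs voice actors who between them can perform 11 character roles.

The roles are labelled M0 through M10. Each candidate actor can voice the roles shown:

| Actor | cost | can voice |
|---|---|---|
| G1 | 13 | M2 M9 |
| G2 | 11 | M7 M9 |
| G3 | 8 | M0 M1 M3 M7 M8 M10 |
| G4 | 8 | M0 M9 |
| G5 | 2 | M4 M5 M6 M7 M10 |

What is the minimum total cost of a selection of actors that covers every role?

G1, G3, G5 together cover every role (G1 ∪ G3 ∪ G5 = {M0, M1, M2, M3, M4, M5, M6, M7, M8, M9, M10}); total cost 13 + 8 + 2 = 23.
No covering selection has total cost below 23.

23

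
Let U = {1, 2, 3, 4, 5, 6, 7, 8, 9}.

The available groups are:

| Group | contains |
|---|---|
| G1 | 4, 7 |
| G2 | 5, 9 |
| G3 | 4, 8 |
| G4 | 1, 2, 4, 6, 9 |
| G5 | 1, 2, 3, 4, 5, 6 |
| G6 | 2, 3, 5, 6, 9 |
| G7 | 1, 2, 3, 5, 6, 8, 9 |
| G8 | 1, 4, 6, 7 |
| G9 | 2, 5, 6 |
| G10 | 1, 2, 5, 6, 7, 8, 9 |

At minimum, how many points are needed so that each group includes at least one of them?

2

Take H = {4, 5}. Each listed group contains at least one of these, so H is a hitting set of size 2.
The groups G1, G2 are pairwise disjoint, so any hitting set needs a separate point for each — at least 2. Hence 2 is optimal.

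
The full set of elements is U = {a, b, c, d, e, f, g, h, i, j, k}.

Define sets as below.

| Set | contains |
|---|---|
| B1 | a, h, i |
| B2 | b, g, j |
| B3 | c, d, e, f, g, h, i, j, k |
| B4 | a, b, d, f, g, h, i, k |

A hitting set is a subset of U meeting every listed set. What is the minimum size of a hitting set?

Take T = {a, j}. Each listed set contains at least one of these, so T is a hitting set of size 2.
The sets B1, B2 are pairwise disjoint, so any hitting set needs a separate element for each — at least 2. Hence 2 is optimal.

2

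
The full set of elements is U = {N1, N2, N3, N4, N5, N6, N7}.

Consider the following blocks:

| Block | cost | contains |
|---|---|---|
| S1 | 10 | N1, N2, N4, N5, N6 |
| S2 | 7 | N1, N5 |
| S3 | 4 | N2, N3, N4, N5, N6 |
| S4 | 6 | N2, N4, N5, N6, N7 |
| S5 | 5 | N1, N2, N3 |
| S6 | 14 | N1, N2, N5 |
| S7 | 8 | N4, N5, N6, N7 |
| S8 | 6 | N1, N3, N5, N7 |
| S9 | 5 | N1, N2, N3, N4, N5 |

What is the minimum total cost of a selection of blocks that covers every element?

10

S3, S8 together cover every element (S3 ∪ S8 = {N1, N2, N3, N4, N5, N6, N7}); total cost 4 + 6 = 10.
No covering selection has total cost below 10.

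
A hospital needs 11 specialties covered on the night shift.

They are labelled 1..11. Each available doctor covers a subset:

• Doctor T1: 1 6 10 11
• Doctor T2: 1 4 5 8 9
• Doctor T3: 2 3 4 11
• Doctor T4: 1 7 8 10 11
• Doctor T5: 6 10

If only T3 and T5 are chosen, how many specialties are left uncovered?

5

Union of T3, T5 = {2, 3, 4, 6, 10, 11}.
Not covered: 1, 5, 7, 8, 9 — 5 specialties.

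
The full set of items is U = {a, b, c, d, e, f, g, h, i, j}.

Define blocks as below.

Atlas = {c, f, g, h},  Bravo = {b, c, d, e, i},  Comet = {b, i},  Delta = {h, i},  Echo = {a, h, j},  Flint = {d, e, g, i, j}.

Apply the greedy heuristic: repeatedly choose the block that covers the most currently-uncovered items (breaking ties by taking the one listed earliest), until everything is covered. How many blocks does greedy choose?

Greedy: pick Bravo (covers 5 new) → pick Atlas (covers 3 new) → pick Echo (covers 2 new). Total picks: 3.

3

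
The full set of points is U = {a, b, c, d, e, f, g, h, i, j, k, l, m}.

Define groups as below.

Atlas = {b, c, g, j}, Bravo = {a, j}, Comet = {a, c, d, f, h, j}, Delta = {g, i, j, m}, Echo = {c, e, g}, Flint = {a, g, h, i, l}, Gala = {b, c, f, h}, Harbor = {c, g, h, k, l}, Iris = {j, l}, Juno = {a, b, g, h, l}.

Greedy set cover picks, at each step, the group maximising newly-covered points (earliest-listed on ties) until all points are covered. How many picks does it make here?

5

Greedy: pick Comet (covers 6 new) → pick Delta (covers 3 new) → pick Harbor (covers 2 new) → pick Atlas (covers 1 new) → pick Echo (covers 1 new). Total picks: 5.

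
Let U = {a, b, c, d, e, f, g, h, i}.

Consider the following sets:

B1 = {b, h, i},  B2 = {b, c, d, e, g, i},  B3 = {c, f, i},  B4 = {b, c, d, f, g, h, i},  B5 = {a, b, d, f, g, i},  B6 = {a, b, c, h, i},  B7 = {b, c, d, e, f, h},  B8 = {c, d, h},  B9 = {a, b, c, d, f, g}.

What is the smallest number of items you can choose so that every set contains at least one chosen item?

2

The 2 items {c, i} hit every set.
No single item lies in every set, so at least 2 are needed and 2 is optimal.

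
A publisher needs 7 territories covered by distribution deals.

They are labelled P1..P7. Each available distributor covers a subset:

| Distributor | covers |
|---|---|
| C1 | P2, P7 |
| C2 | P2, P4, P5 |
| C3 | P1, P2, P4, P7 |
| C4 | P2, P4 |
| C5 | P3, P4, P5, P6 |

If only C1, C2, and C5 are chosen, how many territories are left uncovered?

Union of C1, C2, C5 = {P2, P3, P4, P5, P6, P7}.
Not covered: P1 — 1 territory.

1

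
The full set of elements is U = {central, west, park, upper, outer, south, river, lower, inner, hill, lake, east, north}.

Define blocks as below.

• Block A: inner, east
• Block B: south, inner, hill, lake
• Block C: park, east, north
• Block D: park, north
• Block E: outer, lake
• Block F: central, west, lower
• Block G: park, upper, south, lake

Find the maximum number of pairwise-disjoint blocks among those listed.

A, D, E, F are pairwise disjoint (A={inner,east}; D={park,north}; E={outer,lake}; F={central,west,lower}).
Every remaining block overlaps one of these, and no 5 of the listed blocks are pairwise disjoint, so 4 is the maximum.

4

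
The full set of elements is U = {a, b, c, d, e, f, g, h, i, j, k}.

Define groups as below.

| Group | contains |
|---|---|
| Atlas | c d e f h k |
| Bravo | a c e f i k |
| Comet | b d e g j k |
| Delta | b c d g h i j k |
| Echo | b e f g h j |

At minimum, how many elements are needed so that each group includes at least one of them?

2

The 2 elements {d, e} hit every group.
No single element lies in every group, so at least 2 are needed and 2 is optimal.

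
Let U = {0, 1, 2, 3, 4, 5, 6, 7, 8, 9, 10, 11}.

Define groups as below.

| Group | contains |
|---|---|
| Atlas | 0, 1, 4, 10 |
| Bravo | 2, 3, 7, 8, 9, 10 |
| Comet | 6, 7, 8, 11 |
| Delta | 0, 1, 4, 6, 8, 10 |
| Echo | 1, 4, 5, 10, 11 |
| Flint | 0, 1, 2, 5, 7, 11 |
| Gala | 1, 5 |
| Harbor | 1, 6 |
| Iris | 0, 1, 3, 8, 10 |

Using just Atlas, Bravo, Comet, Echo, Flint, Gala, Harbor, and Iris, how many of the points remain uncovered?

Union of Atlas, Bravo, Comet, Echo, Flint, Gala, Harbor, Iris = {0, 1, 2, 3, 4, 5, 6, 7, 8, 9, 10, 11} — that's every point, so 0 are uncovered.

0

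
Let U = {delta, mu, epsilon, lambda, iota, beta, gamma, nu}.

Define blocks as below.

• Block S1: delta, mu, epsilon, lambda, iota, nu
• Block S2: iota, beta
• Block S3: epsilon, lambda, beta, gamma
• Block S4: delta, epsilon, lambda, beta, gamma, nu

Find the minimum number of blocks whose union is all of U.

S1 and S4 cover everything between them: the union {delta, mu, epsilon, lambda, iota, beta, gamma, nu} is all of U.
No single block has all 8 points (the largest, S1, has 6), so 2 is optimal.

2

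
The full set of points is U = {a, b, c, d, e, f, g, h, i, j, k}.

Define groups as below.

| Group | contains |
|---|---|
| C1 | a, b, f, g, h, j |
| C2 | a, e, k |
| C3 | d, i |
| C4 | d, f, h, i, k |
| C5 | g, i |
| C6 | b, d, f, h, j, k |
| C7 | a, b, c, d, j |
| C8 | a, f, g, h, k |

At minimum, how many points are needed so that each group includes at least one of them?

The 3 points {d, e, g} hit every group.
No choice of 2 points meets every group, so 3 is the minimum.

3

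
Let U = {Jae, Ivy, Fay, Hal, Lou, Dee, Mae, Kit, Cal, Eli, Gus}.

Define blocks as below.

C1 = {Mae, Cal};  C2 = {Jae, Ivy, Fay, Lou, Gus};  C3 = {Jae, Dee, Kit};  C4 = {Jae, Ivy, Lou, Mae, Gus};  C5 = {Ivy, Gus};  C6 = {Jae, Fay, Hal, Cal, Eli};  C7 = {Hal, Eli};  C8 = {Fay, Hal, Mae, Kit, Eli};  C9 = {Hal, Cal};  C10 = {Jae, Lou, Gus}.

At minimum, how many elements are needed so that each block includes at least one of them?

4

Take H = {Hal, Dee, Cal, Gus}. Each listed block contains at least one of these, so H is a hitting set of size 4.
The blocks C1, C3, C5, C7 are pairwise disjoint, so any hitting set needs a separate element for each — at least 4. Hence 4 is optimal.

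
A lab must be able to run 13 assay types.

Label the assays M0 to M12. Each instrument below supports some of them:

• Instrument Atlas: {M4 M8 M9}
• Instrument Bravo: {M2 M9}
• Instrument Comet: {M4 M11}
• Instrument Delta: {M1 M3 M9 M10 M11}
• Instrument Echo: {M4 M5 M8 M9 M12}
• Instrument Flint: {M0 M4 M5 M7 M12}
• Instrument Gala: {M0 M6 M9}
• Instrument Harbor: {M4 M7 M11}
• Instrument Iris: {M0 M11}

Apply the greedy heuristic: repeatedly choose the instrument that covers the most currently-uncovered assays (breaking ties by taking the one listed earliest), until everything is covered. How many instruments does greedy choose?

5

Greedy: pick Delta (covers 5 new) → pick Flint (covers 5 new) → pick Atlas (covers 1 new) → pick Bravo (covers 1 new) → pick Gala (covers 1 new). Total picks: 5.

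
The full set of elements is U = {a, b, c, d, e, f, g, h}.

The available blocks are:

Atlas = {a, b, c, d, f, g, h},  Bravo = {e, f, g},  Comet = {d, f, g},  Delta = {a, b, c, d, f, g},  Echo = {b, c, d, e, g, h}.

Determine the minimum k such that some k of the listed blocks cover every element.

Take {Atlas, Bravo}. Their union is {a, b, c, d, e, f, g, h}, which is all 8 elements.
No single block has all 8 elements (the largest, Atlas, has 7), so 2 is optimal.

2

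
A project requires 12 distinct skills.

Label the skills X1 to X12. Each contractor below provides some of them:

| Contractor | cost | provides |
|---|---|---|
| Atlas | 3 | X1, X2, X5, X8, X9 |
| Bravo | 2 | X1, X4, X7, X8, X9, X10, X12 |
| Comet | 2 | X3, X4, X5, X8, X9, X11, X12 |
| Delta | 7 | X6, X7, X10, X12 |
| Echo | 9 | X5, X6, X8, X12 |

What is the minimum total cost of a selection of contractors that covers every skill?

Atlas, Comet, Delta together cover every skill (Atlas ∪ Comet ∪ Delta = {X1, X2, X3, X4, X5, X6, X7, X8, X9, X10, X11, X12}); total cost 3 + 2 + 7 = 12.
The greedy pick Bravo, Comet, Atlas, Delta costs 14; no covering selection beats 12.

12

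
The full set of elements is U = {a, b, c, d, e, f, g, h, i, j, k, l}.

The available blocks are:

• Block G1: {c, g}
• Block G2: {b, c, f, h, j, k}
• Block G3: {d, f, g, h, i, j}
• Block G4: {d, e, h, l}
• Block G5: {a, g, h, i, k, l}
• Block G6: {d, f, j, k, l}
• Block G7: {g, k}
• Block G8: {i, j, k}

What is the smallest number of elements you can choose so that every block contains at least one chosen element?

Take T = {c, d, k}. Each listed block contains at least one of these, so T is a hitting set of size 3.
The blocks G1, G4, G8 are pairwise disjoint, so any hitting set needs a separate element for each — at least 3. Hence 3 is optimal.

3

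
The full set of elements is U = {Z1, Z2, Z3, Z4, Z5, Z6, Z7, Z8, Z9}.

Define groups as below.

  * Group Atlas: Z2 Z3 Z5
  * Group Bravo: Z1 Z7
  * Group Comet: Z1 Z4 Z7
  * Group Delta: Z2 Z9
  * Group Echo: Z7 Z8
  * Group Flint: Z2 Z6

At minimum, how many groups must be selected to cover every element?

Atlas, Comet, Delta, Echo, and Flint cover everything between them: the union {Z1, Z2, Z3, Z4, Z5, Z6, Z7, Z8, Z9} is all of U.
No 4 of the 6 groups cover everything (all 15 combinations miss at least one element), so 5 is optimal.

5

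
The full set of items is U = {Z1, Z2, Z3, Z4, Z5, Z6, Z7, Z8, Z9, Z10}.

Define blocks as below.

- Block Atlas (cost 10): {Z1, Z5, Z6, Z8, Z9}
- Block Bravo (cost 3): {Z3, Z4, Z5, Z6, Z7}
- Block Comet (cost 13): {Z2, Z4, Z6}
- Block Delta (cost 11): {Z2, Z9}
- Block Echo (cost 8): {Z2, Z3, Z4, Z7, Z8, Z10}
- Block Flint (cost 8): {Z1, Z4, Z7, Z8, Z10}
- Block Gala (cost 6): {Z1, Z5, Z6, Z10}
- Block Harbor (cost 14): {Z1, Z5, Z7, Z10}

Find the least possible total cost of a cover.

Atlas, Echo together cover every item (Atlas ∪ Echo = {Z1, Z2, Z3, Z4, Z5, Z6, Z7, Z8, Z9, Z10}); total cost 10 + 8 = 18.
The greedy pick Bravo, Echo, Atlas costs 21; no covering selection beats 18.

18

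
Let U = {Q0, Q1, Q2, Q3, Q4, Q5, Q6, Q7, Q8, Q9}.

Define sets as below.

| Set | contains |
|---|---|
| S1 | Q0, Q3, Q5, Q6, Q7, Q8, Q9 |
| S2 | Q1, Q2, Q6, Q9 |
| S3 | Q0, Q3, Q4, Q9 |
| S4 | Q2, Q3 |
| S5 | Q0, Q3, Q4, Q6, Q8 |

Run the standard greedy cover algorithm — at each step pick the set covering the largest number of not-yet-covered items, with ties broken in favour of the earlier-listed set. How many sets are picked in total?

3

Greedy: pick S1 (covers 7 new) → pick S2 (covers 2 new) → pick S3 (covers 1 new). Total picks: 3.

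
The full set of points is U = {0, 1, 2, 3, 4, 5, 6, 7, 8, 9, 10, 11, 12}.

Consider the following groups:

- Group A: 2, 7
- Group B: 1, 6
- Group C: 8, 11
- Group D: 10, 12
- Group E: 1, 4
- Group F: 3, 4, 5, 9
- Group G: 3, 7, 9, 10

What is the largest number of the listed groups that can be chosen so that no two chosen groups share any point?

5

A, B, C, D, F are pairwise disjoint (A={2,7}; B={1,6}; C={8,11}; D={10,12}; F={3,4,5,9}).
Every remaining group overlaps one of these, and no 6 of the listed groups are pairwise disjoint, so 5 is the maximum.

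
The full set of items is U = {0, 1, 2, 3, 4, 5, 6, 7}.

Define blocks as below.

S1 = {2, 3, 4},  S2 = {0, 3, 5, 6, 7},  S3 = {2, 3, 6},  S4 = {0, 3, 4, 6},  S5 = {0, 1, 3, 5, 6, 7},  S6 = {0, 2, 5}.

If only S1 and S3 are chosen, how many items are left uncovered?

Union of S1, S3 = {2, 3, 4, 6}.
Not covered: 0, 1, 5, 7 — 4 items.

4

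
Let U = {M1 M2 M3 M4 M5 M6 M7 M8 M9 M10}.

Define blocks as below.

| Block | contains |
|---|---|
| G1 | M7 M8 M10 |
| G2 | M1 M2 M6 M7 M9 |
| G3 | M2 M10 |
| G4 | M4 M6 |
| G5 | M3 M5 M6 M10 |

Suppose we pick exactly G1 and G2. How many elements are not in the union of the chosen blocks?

Union of G1, G2 = {M1, M2, M6, M7, M8, M9, M10}.
Not covered: M3, M4, M5 — 3 elements.

3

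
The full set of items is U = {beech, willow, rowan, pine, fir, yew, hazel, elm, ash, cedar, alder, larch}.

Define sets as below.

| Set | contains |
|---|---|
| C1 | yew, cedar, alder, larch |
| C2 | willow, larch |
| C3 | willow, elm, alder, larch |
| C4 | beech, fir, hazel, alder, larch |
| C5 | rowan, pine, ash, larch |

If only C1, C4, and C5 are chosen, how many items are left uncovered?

2

Union of C1, C4, C5 = {beech, rowan, pine, fir, yew, hazel, ash, cedar, alder, larch}.
Not covered: willow, elm — 2 items.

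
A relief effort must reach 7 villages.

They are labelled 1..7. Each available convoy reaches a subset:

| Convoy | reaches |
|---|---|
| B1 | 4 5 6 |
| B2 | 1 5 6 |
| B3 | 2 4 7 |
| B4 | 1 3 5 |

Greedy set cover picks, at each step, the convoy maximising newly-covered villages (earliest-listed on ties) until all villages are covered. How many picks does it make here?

3

Greedy: pick B1 (covers 3 new) → pick B3 (covers 2 new) → pick B4 (covers 2 new). Total picks: 3.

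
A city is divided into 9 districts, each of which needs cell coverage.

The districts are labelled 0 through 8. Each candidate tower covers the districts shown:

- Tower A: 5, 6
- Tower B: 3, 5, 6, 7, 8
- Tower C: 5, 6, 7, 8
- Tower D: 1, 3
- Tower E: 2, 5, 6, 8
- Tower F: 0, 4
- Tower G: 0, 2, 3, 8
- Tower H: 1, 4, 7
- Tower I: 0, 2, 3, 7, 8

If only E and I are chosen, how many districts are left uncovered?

Union of E, I = {0, 2, 3, 5, 6, 7, 8}.
Not covered: 1, 4 — 2 districts.

2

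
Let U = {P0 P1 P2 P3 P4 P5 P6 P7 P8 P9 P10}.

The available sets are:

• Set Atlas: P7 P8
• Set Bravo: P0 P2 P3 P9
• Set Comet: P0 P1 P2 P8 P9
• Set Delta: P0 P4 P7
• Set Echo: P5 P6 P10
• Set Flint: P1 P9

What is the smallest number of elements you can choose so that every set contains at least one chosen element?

3

The 3 elements {P5, P7, P9} hit every set.
The sets Atlas, Echo, Flint are pairwise disjoint, so any hitting set needs a separate element for each — at least 3. Hence 3 is optimal.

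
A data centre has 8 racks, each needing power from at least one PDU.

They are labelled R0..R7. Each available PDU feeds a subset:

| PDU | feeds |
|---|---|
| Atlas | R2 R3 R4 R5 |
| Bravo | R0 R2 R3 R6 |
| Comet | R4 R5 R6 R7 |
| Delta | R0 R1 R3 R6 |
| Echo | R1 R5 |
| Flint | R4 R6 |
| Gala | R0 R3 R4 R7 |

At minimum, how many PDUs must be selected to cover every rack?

Bravo and Comet and Echo together: Bravo ∪ Comet ∪ Echo = {R0, R1, R2, R3, R4, R5, R6, R7} — every rack is covered.
No 2 of the 7 PDUs cover everything (all 21 combinations miss at least one rack), so 3 is optimal.

3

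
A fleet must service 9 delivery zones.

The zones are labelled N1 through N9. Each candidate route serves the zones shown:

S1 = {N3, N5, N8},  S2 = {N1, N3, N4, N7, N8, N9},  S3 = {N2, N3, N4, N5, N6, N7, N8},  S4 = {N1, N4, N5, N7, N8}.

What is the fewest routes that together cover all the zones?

2

S2 and S3 together: S2 ∪ S3 = {N1, N2, N3, N4, N5, N6, N7, N8, N9} — every zone is covered.
No single route has all 9 zones (the largest, S3, has 7), so 2 is optimal.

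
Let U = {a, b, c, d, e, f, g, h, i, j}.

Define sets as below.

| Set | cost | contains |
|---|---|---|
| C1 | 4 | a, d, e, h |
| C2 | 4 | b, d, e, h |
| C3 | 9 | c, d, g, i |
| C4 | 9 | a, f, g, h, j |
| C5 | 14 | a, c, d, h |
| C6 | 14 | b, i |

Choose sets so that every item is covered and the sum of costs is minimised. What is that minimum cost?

22

C2, C3, C4 together cover every item (C2 ∪ C3 ∪ C4 = {a, b, c, d, e, f, g, h, i, j}); total cost 4 + 9 + 9 = 22.
The greedy pick C1, C3, C2, C4 costs 26; no covering selection beats 22.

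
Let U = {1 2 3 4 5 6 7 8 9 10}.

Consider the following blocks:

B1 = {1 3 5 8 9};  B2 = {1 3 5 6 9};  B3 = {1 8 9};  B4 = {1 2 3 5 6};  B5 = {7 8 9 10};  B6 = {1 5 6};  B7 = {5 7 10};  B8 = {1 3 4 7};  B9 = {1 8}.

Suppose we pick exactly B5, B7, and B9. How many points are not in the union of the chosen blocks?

Union of B5, B7, B9 = {1, 5, 7, 8, 9, 10}.
Not covered: 2, 3, 4, 6 — 4 points.

4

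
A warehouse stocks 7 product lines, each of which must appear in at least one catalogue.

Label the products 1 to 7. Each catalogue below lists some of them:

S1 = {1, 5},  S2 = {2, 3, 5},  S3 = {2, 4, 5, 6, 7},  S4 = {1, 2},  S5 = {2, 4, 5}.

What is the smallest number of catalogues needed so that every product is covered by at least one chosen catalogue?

3

S1 and S2 and S3 together: S1 ∪ S2 ∪ S3 = {1, 2, 3, 4, 5, 6, 7} — every product is covered.
Only S2 contains 3, so S2 is forced; the remaining 4 products need at least 2 more catalogues (each remaining catalogue adds at most 3) — so at least 3 catalogues are needed, and 3 is optimal.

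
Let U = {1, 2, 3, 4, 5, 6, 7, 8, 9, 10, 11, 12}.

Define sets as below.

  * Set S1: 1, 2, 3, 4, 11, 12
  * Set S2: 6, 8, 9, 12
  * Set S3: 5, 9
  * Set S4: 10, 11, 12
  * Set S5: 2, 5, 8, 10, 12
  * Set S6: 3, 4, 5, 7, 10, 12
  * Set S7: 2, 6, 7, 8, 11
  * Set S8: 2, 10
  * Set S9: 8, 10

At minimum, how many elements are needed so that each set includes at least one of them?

3

The 3 elements {2, 9, 10} hit every set.
The sets S1, S3, S9 are pairwise disjoint, so any hitting set needs a separate element for each — at least 3. Hence 3 is optimal.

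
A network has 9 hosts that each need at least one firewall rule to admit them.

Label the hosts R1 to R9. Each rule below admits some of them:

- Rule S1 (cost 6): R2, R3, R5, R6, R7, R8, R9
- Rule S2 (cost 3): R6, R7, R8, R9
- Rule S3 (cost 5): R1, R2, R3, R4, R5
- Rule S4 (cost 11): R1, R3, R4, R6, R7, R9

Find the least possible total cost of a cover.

8

S2, S3 together cover every host (S2 ∪ S3 = {R1, R2, R3, R4, R5, R6, R7, R8, R9}); total cost 3 + 5 = 8.
No covering selection has total cost below 8.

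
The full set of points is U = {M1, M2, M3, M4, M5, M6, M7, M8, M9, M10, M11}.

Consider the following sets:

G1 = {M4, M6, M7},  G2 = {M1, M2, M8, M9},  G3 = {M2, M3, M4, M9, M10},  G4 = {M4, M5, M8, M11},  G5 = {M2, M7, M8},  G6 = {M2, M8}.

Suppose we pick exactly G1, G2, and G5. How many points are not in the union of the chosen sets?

4

Union of G1, G2, G5 = {M1, M2, M4, M6, M7, M8, M9}.
Not covered: M3, M5, M10, M11 — 4 points.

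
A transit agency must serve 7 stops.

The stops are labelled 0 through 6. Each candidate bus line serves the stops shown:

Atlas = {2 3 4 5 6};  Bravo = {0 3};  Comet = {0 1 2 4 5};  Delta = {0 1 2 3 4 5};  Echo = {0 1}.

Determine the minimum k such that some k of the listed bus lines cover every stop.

2

Take {Atlas, Echo}. Their union is {0, 1, 2, 3, 4, 5, 6}, which is all 7 stops.
No single bus line has all 7 stops (the largest, Delta, has 6), so 2 is optimal.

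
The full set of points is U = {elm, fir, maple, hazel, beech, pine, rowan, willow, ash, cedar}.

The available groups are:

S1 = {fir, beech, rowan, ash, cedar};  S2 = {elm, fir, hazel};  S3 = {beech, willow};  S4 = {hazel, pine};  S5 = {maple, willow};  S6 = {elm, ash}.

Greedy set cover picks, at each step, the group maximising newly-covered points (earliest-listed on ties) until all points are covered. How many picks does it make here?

4

Greedy: pick S1 (covers 5 new) → pick S2 (covers 2 new) → pick S5 (covers 2 new) → pick S4 (covers 1 new). Total picks: 4.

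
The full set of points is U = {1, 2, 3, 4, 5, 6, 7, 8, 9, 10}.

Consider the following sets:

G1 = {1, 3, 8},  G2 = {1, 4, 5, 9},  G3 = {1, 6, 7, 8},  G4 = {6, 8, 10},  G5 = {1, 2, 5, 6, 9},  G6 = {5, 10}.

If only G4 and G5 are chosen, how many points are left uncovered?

Union of G4, G5 = {1, 2, 5, 6, 8, 9, 10}.
Not covered: 3, 4, 7 — 3 points.

3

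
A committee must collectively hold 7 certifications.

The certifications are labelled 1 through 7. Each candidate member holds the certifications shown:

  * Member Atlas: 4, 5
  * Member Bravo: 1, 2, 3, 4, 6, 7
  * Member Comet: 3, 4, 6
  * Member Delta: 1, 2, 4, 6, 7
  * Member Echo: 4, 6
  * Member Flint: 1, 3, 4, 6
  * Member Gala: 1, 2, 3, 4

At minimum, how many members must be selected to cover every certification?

Take {Atlas, Bravo}. Their union is {1, 2, 3, 4, 5, 6, 7}, which is all 7 certifications.
No single member has all 7 certifications (the largest, Bravo, has 6), so 2 is optimal.

2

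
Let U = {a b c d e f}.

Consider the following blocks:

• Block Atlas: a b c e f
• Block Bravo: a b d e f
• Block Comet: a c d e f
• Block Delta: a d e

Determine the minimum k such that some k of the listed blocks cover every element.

Take {Atlas, Bravo}. Their union is {a, b, c, d, e, f}, which is all 6 elements.
No single block has all 6 elements (the largest, Atlas, has 5), so 2 is optimal.

2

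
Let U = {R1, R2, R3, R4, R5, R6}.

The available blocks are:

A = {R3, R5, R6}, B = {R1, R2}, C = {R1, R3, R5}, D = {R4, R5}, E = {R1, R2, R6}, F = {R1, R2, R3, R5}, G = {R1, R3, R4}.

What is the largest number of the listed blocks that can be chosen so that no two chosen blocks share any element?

B, D are pairwise disjoint (B={R1,R2}; D={R4,R5}).
Every remaining block overlaps one of these, and no 3 of the listed blocks are pairwise disjoint, so 2 is the maximum.

2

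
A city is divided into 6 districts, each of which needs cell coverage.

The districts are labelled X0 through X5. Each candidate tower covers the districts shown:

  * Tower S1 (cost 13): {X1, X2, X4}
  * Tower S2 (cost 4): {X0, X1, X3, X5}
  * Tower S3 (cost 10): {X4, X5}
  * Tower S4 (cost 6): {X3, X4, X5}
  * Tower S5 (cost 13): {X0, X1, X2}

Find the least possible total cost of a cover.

17

S1, S2 together cover every district (S1 ∪ S2 = {X0, X1, X2, X3, X4, X5}); total cost 13 + 4 = 17.
The greedy pick S2, S4, S1 costs 23; no covering selection beats 17.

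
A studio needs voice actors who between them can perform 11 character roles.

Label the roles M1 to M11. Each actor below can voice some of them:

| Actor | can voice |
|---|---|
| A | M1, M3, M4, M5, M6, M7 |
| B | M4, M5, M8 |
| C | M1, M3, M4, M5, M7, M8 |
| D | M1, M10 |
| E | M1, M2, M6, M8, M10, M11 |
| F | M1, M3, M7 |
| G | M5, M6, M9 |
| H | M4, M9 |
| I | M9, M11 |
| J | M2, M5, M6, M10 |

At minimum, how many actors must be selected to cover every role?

3

Take {C, E, H}. Their union is {M1, M2, M3, M4, M5, M6, M7, M8, M9, M10, M11}, which is all 11 roles.
No 2 of the 10 actors cover everything (all 45 combinations miss at least one role), so 3 is optimal.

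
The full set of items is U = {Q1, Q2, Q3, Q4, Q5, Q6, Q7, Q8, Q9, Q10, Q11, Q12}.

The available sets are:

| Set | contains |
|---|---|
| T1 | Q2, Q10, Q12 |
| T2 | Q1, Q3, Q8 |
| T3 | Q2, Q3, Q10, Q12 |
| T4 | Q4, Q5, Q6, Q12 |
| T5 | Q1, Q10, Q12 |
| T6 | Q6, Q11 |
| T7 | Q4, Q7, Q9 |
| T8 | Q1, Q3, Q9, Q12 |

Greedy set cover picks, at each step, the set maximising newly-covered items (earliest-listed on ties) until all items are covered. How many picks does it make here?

5

Greedy: pick T3 (covers 4 new) → pick T4 (covers 3 new) → pick T2 (covers 2 new) → pick T7 (covers 2 new) → pick T6 (covers 1 new). Total picks: 5.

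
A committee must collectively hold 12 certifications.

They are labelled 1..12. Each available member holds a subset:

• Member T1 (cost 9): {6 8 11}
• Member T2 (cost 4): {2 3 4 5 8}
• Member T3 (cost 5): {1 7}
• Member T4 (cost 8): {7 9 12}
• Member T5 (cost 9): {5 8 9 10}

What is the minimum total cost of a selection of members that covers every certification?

35

T1, T2, T3, T4, T5 together cover every certification (T1 ∪ T2 ∪ T3 ∪ T4 ∪ T5 = {1, 2, 3, 4, 5, 6, 7, 8, 9, 10, 11, 12}); total cost 9 + 4 + 5 + 8 + 9 = 35.
No covering selection has total cost below 35.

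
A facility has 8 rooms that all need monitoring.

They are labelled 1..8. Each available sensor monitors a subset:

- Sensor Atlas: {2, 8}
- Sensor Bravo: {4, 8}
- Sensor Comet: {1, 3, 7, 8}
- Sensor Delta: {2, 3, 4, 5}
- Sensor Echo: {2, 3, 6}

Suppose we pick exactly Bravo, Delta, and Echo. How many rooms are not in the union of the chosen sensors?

Union of Bravo, Delta, Echo = {2, 3, 4, 5, 6, 8}.
Not covered: 1, 7 — 2 rooms.

2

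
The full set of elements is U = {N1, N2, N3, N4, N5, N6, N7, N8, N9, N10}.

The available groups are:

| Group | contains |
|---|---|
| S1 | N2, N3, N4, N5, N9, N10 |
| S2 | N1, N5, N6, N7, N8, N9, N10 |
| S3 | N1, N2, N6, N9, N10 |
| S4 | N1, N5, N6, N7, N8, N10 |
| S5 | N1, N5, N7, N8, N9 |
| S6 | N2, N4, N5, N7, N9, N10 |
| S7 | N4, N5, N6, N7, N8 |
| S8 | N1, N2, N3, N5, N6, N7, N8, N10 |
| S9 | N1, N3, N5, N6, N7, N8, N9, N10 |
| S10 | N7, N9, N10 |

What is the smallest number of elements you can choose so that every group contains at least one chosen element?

2

The 2 elements {N5, N10} hit every group.
No single element lies in every group, so at least 2 are needed and 2 is optimal.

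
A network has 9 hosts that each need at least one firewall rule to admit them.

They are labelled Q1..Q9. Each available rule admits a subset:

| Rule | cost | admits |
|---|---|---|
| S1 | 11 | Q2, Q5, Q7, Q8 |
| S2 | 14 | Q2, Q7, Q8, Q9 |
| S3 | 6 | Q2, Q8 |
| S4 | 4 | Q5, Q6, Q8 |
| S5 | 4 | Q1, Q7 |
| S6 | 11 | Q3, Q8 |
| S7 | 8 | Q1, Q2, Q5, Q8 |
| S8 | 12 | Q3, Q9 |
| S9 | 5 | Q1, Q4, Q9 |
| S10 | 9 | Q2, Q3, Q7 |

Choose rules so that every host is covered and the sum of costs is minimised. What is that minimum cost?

18

S4, S9, S10 together cover every host (S4 ∪ S9 ∪ S10 = {Q1, Q2, Q3, Q4, Q5, Q6, Q7, Q8, Q9}); total cost 4 + 5 + 9 = 18.
No covering selection has total cost below 18.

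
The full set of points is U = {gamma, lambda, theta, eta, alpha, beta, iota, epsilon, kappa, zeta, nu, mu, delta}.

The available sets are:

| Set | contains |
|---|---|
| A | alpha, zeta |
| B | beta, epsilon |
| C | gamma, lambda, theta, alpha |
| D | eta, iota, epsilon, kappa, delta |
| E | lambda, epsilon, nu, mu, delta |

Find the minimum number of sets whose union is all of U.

5

A and B and C and D and E together: A ∪ B ∪ C ∪ D ∪ E = {gamma, lambda, theta, eta, alpha, beta, iota, epsilon, kappa, zeta, nu, mu, delta} — every point is covered.
No 4 of the 5 sets cover everything (all 5 combinations miss at least one point), so 5 is optimal.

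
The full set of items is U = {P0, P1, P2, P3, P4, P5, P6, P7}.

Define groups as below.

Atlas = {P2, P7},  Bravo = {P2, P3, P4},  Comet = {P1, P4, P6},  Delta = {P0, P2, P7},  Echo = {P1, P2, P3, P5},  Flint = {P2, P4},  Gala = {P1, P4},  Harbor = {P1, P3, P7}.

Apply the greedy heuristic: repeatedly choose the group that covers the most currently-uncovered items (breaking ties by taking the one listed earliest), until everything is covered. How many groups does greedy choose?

3

Greedy: pick Echo (covers 4 new) → pick Comet (covers 2 new) → pick Delta (covers 2 new). Total picks: 3.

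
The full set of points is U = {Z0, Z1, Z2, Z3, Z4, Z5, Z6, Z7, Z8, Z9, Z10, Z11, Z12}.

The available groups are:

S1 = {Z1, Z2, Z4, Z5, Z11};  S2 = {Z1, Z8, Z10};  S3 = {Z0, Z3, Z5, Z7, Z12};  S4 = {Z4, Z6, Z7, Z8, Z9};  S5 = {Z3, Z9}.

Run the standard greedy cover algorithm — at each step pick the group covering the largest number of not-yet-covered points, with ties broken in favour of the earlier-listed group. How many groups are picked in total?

Greedy: pick S1 (covers 5 new) → pick S3 (covers 4 new) → pick S4 (covers 3 new) → pick S2 (covers 1 new). Total picks: 4.

4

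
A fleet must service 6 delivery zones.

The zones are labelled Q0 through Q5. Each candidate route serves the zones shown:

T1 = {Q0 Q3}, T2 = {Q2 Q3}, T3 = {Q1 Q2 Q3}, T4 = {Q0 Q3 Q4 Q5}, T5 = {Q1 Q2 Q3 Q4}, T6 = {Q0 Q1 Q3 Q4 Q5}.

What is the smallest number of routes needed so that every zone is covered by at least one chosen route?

2

T3 and T4 together: T3 ∪ T4 = {Q0, Q1, Q2, Q3, Q4, Q5} — every zone is covered.
No single route has all 6 zones (the largest, T6, has 5), so 2 is optimal.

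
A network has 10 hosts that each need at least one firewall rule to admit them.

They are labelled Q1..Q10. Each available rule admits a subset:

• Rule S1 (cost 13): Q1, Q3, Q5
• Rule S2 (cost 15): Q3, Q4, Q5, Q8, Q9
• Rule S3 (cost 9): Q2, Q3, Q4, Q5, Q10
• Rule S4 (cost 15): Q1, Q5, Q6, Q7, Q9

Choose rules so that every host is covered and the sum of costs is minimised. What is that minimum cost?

S2, S3, S4 together cover every host (S2 ∪ S3 ∪ S4 = {Q1, Q2, Q3, Q4, Q5, Q6, Q7, Q8, Q9, Q10}); total cost 15 + 9 + 15 = 39.
No covering selection has total cost below 39.

39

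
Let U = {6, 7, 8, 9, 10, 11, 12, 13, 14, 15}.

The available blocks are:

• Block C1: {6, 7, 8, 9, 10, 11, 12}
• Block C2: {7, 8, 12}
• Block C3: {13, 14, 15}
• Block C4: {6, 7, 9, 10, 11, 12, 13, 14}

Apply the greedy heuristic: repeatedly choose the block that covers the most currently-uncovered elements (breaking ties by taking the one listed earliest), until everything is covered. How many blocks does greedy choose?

Greedy: pick C4 (covers 8 new) → pick C1 (covers 1 new) → pick C3 (covers 1 new). Total picks: 3.
(The true minimum cover uses only 2 blocks, so greedy is not optimal here.)

3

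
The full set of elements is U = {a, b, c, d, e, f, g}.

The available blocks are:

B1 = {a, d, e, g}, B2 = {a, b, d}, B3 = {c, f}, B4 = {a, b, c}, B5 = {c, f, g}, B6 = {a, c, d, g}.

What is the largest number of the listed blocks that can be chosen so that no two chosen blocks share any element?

2

B2, B3 are pairwise disjoint (B2={a,b,d}; B3={c,f}).
Every remaining block overlaps one of these, and no 3 of the listed blocks are pairwise disjoint, so 2 is the maximum.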